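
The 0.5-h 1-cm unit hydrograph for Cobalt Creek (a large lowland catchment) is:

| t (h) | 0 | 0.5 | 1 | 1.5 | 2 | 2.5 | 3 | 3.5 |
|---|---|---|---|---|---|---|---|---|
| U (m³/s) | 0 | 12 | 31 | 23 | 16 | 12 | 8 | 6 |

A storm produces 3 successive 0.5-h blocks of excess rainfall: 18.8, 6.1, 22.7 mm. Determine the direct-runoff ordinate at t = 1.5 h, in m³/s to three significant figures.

Q ≈ 89.4 m³/s

By discrete convolution, Q_j = Σ (P_i / 10 mm) · U_{j−i}.
At t = 1.5 h (j=3): Q = (18.8/10)·23 + (6.1/10)·31 + (22.7/10)·12 = 89.4 m³/s.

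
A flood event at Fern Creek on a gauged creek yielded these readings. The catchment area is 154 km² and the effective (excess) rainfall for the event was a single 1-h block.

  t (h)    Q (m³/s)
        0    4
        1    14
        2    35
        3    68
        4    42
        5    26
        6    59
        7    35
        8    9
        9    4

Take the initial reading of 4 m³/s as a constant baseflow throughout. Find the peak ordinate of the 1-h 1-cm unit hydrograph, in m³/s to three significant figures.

Direct runoff: 0.0, 10.0, 31.0, 64.0, 38.0, 22.0, 55.0, 31.0, 5.0, 0.0 m³/s; ΣQ_DR = 256.0 m³/s, peak = 64.0 m³/s.
Runoff depth d = ΣQ_DR·Δt / A = 256.0 × 3600 / (154 km²) = 5.984 mm.
The 1-cm UH is the DRH scaled by (10 mm)/d, so U_p = 64.0 × 10/5.984 = 107 m³/s.

U_p ≈ 107 m³/s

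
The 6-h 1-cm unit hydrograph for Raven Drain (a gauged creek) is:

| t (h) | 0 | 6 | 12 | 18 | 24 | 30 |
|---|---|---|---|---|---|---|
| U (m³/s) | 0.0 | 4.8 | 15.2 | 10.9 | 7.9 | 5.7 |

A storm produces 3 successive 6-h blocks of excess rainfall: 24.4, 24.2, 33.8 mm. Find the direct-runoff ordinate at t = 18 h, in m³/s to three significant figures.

By discrete convolution, Q_j = Σ (P_i / 10 mm) · U_{j−i}.
At t = 18 h (j=3): Q = (24.4/10)·10.9 + (24.2/10)·15.2 + (33.8/10)·4.8 = 79.6 m³/s.

Q ≈ 79.6 m³/s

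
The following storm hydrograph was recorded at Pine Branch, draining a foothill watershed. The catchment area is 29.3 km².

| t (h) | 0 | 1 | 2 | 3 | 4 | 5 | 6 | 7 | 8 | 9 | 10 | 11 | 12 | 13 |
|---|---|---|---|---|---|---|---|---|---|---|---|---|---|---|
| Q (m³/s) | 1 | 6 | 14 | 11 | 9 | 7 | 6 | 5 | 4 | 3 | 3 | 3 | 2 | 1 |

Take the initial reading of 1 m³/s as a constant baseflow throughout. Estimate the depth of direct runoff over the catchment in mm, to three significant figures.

Direct runoff: 0.0, 5.0, 13.0, 10.0, 8.0, 6.0, 5.0, 4.0, 3.0, 2.0, 2.0, 2.0, 1.0, 0.0 m³/s; ΣQ_DR = 61.00 m³/s.
V = ΣQ_DR · Δt = 61.00 × 3600 s = 2.196 × 10^5 m³.
Over A = 29.3 km², depth = V / A = 7.49 mm.

d ≈ 7.49 mm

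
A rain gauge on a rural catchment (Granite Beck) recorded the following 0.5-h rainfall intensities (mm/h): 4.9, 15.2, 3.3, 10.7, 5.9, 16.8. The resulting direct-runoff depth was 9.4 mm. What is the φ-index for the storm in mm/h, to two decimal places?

φ ≈ 7.97 mm/h

Only the 3 blocks with intensity above φ contribute runoff: 15.2, 10.7, 16.8 mm/h.
Σ(I−φ)·Δt = d  ⇒  (15.2+10.7+16.8 − 3φ)·0.5 = 9.4
φ = (42.70 − 9.4/0.5) / 3 = 7.97 mm/h.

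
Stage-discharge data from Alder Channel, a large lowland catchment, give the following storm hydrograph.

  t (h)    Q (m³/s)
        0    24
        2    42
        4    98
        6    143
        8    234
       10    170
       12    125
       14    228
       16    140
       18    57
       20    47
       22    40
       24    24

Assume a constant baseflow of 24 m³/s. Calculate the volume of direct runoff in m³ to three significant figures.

Direct-runoff ordinates (Q − Q_b): 0.0, 18.0, 74.0, 119.0, 210.0, 146.0, 101.0, 204.0, 116.0, 33.0, 23.0, 16.0, 0.0 m³/s.
ΣQ_DR = 1060 m³/s.
With Δt = 2 h = 7200 s, V = ΣQ_DR · Δt = 1060 × 7200 = 7.63 × 10^6 m³.

V ≈ 7.63 × 10^6 m³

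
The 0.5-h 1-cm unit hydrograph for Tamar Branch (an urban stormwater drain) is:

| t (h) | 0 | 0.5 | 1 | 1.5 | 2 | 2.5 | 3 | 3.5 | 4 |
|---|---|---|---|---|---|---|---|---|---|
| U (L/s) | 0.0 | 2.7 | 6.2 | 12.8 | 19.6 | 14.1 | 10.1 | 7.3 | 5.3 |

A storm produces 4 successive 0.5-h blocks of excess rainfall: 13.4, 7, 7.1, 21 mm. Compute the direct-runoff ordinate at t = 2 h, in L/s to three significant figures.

Q ≈ 45.3 L/s

By discrete convolution, Q_j = Σ (P_i / 10 mm) · U_{j−i}.
At t = 2 h (j=4): Q = (13.4/10)·19.6 + (7/10)·12.8 + (7.1/10)·6.2 + (21/10)·2.7 = 45.3 L/s.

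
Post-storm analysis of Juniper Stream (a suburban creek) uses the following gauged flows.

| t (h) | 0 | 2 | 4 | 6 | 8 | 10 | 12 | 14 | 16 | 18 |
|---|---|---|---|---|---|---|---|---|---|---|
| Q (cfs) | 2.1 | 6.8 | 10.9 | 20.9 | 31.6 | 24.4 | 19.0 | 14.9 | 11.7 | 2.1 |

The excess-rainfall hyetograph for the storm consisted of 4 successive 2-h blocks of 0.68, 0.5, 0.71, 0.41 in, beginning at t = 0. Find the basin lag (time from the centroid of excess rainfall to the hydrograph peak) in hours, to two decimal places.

Centroid of excess rainfall: t_c = Σ P_i·t̄_i / ΣP_i = 3.7391 h (block centres at 1, 3, 5, 7 h).
Hydrograph peak occurs at t = 8 h, so basin lag t_L = 8 − 3.7391 = 4.26 h.

t_L ≈ 4.26 h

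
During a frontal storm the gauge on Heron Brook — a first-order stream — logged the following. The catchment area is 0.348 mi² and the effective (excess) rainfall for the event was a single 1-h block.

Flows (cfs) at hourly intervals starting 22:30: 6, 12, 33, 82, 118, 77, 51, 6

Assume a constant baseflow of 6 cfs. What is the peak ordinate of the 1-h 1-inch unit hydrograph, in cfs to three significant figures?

U_p ≈ 74.6 cfs

Direct runoff: 0.0, 6.0, 27.0, 76.0, 112.0, 71.0, 45.0, 0.0 cfs; ΣQ_DR = 337.0 cfs, peak = 112.0 cfs.
Runoff depth d = ΣQ_DR·Δt / A = 337.0 × 3600 / (0.348 mi²) = 1.501 in.
The 1-inch UH is the DRH scaled by (1 in)/d, so U_p = 112.0 × 1/1.501 = 74.6 cfs.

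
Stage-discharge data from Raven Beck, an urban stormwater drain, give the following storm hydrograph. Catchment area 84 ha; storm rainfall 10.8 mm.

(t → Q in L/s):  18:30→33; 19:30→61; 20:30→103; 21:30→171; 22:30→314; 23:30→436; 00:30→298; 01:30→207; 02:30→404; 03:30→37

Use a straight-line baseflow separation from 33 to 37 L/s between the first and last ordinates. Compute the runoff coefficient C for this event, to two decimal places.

C ≈ 0.68

ΣQ_DR = 1714 L/s; V = ΣQ_DR·Δt = 6.170 × 10^6 L.
Runoff depth d = V / A = 7.346 mm.
C = d / P = 7.346 / 10.8 = 0.68.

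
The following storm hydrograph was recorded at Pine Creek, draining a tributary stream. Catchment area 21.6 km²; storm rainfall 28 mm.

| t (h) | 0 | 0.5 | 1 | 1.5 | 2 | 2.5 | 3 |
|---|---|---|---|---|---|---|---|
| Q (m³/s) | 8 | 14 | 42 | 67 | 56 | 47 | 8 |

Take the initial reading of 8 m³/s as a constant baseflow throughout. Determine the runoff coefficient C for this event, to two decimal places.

C ≈ 0.55

ΣQ_DR = 186.0 m³/s; V = ΣQ_DR·Δt = 3.348 × 10^5 m³.
Runoff depth d = V / A = 15.50 mm.
C = d / P = 15.50 / 28 = 0.55.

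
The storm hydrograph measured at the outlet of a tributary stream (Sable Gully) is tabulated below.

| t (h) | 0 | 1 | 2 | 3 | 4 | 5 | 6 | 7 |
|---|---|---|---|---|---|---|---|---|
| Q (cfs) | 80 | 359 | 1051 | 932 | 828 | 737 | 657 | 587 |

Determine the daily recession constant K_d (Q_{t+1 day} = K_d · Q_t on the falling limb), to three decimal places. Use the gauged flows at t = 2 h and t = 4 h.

Between t = 2 h and t = 4 h the flow falls from 1051 to 828 cfs over 2×1 h = 2 h.
Per-interval ratio K = (828/1051)^(1/2) = 0.8876; K_d = K^(24/1) = 0.057.

K_d ≈ 0.057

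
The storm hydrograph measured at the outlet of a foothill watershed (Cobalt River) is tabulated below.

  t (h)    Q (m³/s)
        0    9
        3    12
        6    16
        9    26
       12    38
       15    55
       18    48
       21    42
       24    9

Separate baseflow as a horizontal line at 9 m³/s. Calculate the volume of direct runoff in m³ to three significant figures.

V ≈ 1.88 × 10^6 m³

Direct-runoff ordinates (Q − Q_b): 0.0, 3.0, 7.0, 17.0, 29.0, 46.0, 39.0, 33.0, 0.0 m³/s.
ΣQ_DR = 174.0 m³/s.
With Δt = 3 h = 10800 s, V = ΣQ_DR · Δt = 174.0 × 10800 = 1.88 × 10^6 m³.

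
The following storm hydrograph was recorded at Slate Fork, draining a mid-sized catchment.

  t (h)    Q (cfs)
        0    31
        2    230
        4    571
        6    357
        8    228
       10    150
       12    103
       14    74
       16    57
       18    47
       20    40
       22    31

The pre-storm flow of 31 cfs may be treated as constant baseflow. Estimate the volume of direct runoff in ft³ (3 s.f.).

Direct-runoff ordinates (Q − Q_b): 0.0, 199.0, 540.0, 326.0, 197.0, 119.0, 72.0, 43.0, 26.0, 16.0, 9.0, 0.0 cfs.
ΣQ_DR = 1547 cfs.
With Δt = 2 h = 7200 s, V = ΣQ_DR · Δt = 1547 × 7200 = 1.11 × 10^7 ft³.

V ≈ 1.11 × 10^7 ft³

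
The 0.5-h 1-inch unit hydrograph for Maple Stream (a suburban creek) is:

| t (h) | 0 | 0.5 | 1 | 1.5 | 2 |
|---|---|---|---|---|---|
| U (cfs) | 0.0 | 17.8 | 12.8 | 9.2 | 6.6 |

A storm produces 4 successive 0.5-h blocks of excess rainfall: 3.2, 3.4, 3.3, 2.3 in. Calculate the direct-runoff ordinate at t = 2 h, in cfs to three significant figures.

By discrete convolution, Q_j = Σ (P_i / 1 in) · U_{j−i}.
At t = 2 h (j=4): Q = (3.2/1)·6.6 + (3.4/1)·9.2 + (3.3/1)·12.8 + (2.3/1)·17.8 = 136 cfs.

Q ≈ 136 cfs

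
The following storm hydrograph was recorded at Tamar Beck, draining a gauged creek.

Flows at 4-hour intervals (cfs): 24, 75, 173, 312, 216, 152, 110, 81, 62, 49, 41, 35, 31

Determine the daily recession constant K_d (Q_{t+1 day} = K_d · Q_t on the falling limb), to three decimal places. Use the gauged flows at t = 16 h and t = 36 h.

K_d ≈ 0.169

Between t = 16 h and t = 36 h the flow falls from 216 to 49 cfs over 5×4 h = 20 h.
Per-interval ratio K = (49/216)^(1/5) = 0.7433; K_d = K^(24/4) = 0.169.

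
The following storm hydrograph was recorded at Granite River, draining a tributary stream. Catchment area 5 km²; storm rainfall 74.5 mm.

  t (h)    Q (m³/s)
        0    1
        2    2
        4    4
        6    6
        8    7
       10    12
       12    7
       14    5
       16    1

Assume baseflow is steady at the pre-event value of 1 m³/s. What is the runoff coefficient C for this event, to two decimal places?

ΣQ_DR = 36.00 m³/s; V = ΣQ_DR·Δt = 2.592 × 10^5 m³.
Runoff depth d = V / A = 51.84 mm.
C = d / P = 51.84 / 74.5 = 0.70.

C ≈ 0.70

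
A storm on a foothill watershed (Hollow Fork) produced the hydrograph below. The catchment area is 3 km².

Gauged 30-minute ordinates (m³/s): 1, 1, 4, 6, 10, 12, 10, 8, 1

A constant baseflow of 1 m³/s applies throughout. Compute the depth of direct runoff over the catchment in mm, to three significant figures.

Direct runoff: 0.0, 0.0, 3.0, 5.0, 9.0, 11.0, 9.0, 7.0, 0.0 m³/s; ΣQ_DR = 44.00 m³/s.
V = ΣQ_DR · Δt = 44.00 × 1800 s = 79200 m³.
Over A = 3 km², depth = V / A = 26.4 mm.

d ≈ 26.4 mm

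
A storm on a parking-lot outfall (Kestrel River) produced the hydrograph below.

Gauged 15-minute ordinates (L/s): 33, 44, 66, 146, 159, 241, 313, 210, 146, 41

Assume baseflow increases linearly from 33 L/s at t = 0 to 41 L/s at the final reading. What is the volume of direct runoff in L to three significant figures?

Direct-runoff ordinates (Q − Q_b): 0.00, 10.11, 31.22, 110.33, 122.44, 203.56, 274.67, 170.78, 105.89, 0.00 L/s.
ΣQ_DR = 1029 L/s.
With Δt = 0.25 h = 900 s, V = ΣQ_DR · Δt = 1029 × 900 = 9.26 × 10^5 L.

V ≈ 9.26 × 10^5 L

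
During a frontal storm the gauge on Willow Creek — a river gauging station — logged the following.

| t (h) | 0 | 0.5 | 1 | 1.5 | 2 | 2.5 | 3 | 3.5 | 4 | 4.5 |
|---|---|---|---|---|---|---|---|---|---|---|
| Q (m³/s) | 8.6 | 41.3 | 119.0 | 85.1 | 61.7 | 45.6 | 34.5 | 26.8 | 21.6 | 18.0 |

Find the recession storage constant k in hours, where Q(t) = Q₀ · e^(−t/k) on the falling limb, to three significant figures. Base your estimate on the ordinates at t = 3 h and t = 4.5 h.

On the falling limb, Q drops from 34.5 to 18.0 m³/s between t = 3 h and t = 4.5 h (Δt = 1.5 h).
k = −Δt / ln(Q₂/Q₁) = −1.5 / ln(18.0/34.5) = 2.31 h.

k ≈ 2.31 h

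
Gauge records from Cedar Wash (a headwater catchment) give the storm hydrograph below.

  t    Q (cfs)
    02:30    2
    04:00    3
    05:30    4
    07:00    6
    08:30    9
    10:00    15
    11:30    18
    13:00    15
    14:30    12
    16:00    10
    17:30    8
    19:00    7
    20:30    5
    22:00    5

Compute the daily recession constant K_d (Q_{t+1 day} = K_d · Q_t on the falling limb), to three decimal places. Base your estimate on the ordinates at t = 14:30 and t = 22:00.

K_d ≈ 0.061

Between t = 14:30 and t = 22:00 the flow falls from 12 to 5 cfs over 5×1.5 h = 7.5 h.
Per-interval ratio K = (5/12)^(1/5) = 0.8394; K_d = K^(24/1.5) = 0.061.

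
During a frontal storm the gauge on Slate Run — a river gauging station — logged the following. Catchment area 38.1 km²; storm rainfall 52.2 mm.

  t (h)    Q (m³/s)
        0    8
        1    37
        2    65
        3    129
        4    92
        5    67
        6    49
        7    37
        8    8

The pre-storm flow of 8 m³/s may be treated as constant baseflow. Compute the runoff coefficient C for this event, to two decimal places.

ΣQ_DR = 420.0 m³/s; V = ΣQ_DR·Δt = 1.512 × 10^6 m³.
Runoff depth d = V / A = 39.69 mm.
C = d / P = 39.69 / 52.2 = 0.76.

C ≈ 0.76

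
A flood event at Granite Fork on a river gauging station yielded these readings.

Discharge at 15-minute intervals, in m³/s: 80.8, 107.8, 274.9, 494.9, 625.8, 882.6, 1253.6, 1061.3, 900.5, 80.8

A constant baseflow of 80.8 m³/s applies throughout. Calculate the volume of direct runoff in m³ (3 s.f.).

V ≈ 4.46 × 10^6 m³

Direct-runoff ordinates (Q − Q_b): 0.0, 27.0, 194.1, 414.1, 545.0, 801.8, 1172.8, 980.5, 819.7, 0.0 m³/s.
ΣQ_DR = 4955 m³/s.
With Δt = 0.25 h = 900 s, V = ΣQ_DR · Δt = 4955 × 900 = 4.46 × 10^6 m³.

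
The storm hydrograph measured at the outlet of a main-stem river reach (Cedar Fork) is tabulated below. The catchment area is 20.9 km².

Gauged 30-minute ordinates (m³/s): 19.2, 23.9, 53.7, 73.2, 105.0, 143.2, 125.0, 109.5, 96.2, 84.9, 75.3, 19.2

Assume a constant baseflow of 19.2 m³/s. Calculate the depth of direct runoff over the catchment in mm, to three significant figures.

Direct runoff: 0.0, 4.7, 34.5, 54.0, 85.8, 124.0, 105.8, 90.3, 77.0, 65.7, 56.1, 0.0 m³/s; ΣQ_DR = 697.9 m³/s.
V = ΣQ_DR · Δt = 697.9 × 1800 s = 1.256 × 10^6 m³.
Over A = 20.9 km², depth = V / A = 60.1 mm.

d ≈ 60.1 mm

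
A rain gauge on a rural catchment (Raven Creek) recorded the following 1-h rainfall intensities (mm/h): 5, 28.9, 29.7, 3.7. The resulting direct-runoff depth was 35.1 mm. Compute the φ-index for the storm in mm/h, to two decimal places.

φ ≈ 11.75 mm/h

Only the 2 blocks with intensity above φ contribute runoff: 28.9, 29.7 mm/h.
Σ(I−φ)·Δt = d  ⇒  (28.9+29.7 − 2φ)·1 = 35.1
φ = (58.60 − 35.1/1) / 2 = 11.75 mm/h.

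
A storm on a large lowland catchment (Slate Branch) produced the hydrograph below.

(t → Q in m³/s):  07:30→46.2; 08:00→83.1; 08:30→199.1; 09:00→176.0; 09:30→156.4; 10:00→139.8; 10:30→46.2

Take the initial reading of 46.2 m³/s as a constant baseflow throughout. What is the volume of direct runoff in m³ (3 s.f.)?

Direct-runoff ordinates (Q − Q_b): 0.0, 36.9, 152.9, 129.8, 110.2, 93.6, 0.0 m³/s.
ΣQ_DR = 523.4 m³/s.
With Δt = 0.5 h = 1800 s, V = ΣQ_DR · Δt = 523.4 × 1800 = 9.42 × 10^5 m³.

V ≈ 9.42 × 10^5 m³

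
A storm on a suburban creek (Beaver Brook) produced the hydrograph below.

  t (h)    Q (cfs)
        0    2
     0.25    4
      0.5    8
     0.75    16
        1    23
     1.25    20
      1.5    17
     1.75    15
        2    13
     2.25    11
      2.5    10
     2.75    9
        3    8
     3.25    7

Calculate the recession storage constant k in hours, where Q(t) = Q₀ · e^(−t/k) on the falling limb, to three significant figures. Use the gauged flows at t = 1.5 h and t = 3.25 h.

On the falling limb, Q drops from 17 to 7 cfs between t = 1.5 h and t = 3.25 h (Δt = 1.75 h).
k = −Δt / ln(Q₂/Q₁) = −1.75 / ln(7/17) = 1.97 h.

k ≈ 1.97 h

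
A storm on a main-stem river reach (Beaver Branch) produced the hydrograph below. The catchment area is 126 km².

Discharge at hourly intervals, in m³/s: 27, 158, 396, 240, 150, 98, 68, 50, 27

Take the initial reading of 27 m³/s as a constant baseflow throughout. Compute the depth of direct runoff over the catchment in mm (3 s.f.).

d ≈ 27.7 mm

Direct runoff: 0.0, 131.0, 369.0, 213.0, 123.0, 71.0, 41.0, 23.0, 0.0 m³/s; ΣQ_DR = 971.0 m³/s.
V = ΣQ_DR · Δt = 971.0 × 3600 s = 3.496 × 10^6 m³.
Over A = 126 km², depth = V / A = 27.7 mm.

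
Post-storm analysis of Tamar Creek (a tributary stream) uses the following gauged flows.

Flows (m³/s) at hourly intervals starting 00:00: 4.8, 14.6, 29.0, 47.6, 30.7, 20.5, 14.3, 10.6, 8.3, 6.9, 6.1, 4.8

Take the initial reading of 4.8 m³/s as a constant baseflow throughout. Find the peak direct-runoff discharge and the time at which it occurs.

Q_p = 42.8 m³/s at t = 03:00

Subtracting baseflow gives direct-runoff ordinates: 0.0, 9.8, 24.2, 42.8, 25.9, 15.7, 9.5, 5.8, 3.5, 2.1, 1.3, 0.0 m³/s.
The maximum is 42.8 m³/s, occurring at the reading for t = 03:00.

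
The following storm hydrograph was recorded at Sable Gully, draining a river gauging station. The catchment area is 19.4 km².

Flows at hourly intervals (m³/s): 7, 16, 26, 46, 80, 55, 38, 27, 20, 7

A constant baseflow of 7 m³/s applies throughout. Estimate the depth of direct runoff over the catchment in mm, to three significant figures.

d ≈ 46.8 mm

Direct runoff: 0.0, 9.0, 19.0, 39.0, 73.0, 48.0, 31.0, 20.0, 13.0, 0.0 m³/s; ΣQ_DR = 252.0 m³/s.
V = ΣQ_DR · Δt = 252.0 × 3600 s = 9.072 × 10^5 m³.
Over A = 19.4 km², depth = V / A = 46.8 mm.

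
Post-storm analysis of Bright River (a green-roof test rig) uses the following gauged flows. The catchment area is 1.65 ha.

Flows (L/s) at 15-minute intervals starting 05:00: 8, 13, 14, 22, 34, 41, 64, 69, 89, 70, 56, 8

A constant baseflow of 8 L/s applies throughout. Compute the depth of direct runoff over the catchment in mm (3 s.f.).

d ≈ 21.4 mm

Direct runoff: 0.0, 5.0, 6.0, 14.0, 26.0, 33.0, 56.0, 61.0, 81.0, 62.0, 48.0, 0.0 L/s; ΣQ_DR = 392.0 L/s.
V = ΣQ_DR · Δt = 392.0 × 900 s = 3.528 × 10^5 L.
Over A = 1.65 ha, depth = V / A = 21.4 mm.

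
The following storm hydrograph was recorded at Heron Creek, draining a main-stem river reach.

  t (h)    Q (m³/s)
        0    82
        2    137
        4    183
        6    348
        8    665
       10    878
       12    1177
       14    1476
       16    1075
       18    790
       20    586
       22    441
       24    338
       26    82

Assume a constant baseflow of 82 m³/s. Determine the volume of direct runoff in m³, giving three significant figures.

V ≈ 5.12 × 10^7 m³

Direct-runoff ordinates (Q − Q_b): 0.0, 55.0, 101.0, 266.0, 583.0, 796.0, 1095.0, 1394.0, 993.0, 708.0, 504.0, 359.0, 256.0, 0.0 m³/s.
ΣQ_DR = 7110 m³/s.
With Δt = 2 h = 7200 s, V = ΣQ_DR · Δt = 7110 × 7200 = 5.12 × 10^7 m³.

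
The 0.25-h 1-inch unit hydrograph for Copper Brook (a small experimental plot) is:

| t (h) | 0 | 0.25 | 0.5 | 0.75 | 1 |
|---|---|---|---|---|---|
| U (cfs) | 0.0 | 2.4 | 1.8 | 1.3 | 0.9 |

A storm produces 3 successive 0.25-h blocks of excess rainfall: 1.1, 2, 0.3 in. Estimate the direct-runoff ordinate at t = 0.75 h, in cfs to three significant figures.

Q ≈ 5.75 cfs

By discrete convolution, Q_j = Σ (P_i / 1 in) · U_{j−i}.
At t = 0.75 h (j=3): Q = (1.1/1)·1.3 + (2/1)·1.8 + (0.3/1)·2.4 = 5.75 cfs.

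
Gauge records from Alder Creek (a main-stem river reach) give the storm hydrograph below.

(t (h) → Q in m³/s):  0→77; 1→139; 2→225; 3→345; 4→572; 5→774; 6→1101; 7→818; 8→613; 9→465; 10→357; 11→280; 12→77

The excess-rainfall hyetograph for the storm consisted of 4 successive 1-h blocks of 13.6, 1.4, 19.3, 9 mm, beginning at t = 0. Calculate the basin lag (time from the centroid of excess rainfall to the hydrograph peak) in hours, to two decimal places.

Centroid of excess rainfall: t_c = Σ P_i·t̄_i / ΣP_i = 2.0473 h (block centres at 0.5, 1.5, 2.5, 3.5 h).
Hydrograph peak occurs at t = 6 h, so basin lag t_L = 6 − 2.0473 = 3.95 h.

t_L ≈ 3.95 h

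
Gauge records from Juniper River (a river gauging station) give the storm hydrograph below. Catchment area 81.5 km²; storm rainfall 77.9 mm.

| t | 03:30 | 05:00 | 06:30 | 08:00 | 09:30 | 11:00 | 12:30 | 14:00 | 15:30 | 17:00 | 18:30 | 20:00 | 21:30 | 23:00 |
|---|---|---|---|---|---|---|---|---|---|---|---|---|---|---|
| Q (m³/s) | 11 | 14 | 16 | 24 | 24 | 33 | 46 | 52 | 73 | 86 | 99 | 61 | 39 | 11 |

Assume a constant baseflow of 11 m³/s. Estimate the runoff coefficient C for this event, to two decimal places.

ΣQ_DR = 435.0 m³/s; V = ΣQ_DR·Δt = 2.349 × 10^6 m³.
Runoff depth d = V / A = 28.82 mm.
C = d / P = 28.82 / 77.9 = 0.37.

C ≈ 0.37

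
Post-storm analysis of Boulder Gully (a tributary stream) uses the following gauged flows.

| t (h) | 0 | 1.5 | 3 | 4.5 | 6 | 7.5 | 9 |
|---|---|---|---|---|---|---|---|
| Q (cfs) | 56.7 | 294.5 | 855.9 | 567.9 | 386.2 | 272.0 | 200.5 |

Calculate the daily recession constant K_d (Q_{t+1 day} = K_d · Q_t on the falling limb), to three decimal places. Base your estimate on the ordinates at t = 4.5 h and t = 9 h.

K_d ≈ 0.004

Between t = 4.5 h and t = 9 h the flow falls from 567.9 to 200.5 cfs over 3×1.5 h = 4.5 h.
Per-interval ratio K = (200.5/567.9)^(1/3) = 0.7068; K_d = K^(24/1.5) = 0.004.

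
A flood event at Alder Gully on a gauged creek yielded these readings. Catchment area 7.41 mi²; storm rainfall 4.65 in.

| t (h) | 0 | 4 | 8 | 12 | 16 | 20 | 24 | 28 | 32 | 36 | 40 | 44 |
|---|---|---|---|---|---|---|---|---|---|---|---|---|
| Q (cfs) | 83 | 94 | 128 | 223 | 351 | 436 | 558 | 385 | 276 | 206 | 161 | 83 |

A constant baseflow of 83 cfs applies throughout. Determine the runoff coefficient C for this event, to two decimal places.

C ≈ 0.36

ΣQ_DR = 1988 cfs; V = ΣQ_DR·Δt = 2.863 × 10^7 ft³.
Runoff depth d = V / A = 1.663 in.
C = d / P = 1.663 / 4.65 = 0.36.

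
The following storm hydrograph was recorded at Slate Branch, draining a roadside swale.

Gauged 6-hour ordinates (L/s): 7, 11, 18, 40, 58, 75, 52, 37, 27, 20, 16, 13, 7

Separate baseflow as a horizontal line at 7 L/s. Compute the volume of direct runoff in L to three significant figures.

V ≈ 6.26 × 10^6 L

Direct-runoff ordinates (Q − Q_b): 0.0, 4.0, 11.0, 33.0, 51.0, 68.0, 45.0, 30.0, 20.0, 13.0, 9.0, 6.0, 0.0 L/s.
ΣQ_DR = 290.0 L/s.
With Δt = 6 h = 21600 s, V = ΣQ_DR · Δt = 290.0 × 21600 = 6.26 × 10^6 L.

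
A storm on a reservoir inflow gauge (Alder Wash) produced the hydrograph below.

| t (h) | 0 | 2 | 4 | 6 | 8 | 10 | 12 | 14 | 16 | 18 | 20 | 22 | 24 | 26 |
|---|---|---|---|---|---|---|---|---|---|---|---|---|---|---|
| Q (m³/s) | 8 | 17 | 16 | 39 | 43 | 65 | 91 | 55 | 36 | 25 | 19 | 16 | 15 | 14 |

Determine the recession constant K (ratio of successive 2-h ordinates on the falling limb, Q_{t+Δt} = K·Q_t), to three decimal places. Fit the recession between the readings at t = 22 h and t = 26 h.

Using the recession-limb readings at t = 22 h and t = 26 h: Q falls from 16 to 14 m³/s over 2 intervals.
K = (Q₂/Q₁)^(1/2) = (14/16)^(1/2) = 0.935.

K ≈ 0.935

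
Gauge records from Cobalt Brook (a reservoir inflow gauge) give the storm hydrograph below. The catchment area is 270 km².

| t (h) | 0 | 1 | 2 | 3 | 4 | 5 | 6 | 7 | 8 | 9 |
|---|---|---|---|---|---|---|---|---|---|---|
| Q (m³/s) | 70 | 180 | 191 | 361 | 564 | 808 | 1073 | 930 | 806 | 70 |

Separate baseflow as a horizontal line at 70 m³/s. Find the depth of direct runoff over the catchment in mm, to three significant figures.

Direct runoff: 0.0, 110.0, 121.0, 291.0, 494.0, 738.0, 1003.0, 860.0, 736.0, 0.0 m³/s; ΣQ_DR = 4353 m³/s.
V = ΣQ_DR · Δt = 4353 × 3600 s = 1.567 × 10^7 m³.
Over A = 270 km², depth = V / A = 58.0 mm.

d ≈ 58.0 mm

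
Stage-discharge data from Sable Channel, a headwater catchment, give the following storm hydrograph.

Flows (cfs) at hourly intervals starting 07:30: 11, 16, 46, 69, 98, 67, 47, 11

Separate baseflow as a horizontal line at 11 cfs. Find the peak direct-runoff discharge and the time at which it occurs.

Subtracting baseflow gives direct-runoff ordinates: 0.0, 5.0, 35.0, 58.0, 87.0, 56.0, 36.0, 0.0 cfs.
The maximum is 87.0 cfs, occurring at the reading for t = 11:30.

Q_p = 87.0 cfs at t = 11:30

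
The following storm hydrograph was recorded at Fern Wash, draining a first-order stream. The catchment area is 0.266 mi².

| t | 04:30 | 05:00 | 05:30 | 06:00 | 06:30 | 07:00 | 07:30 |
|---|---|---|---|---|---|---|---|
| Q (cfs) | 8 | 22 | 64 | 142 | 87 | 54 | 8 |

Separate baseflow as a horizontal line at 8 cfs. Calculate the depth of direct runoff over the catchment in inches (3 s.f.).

d ≈ 0.958 in

Direct runoff: 0.0, 14.0, 56.0, 134.0, 79.0, 46.0, 0.0 cfs; ΣQ_DR = 329.0 cfs.
V = ΣQ_DR · Δt = 329.0 × 1800 s = 5.922 × 10^5 ft³.
Over A = 0.266 mi², depth = V / A = 0.958 in.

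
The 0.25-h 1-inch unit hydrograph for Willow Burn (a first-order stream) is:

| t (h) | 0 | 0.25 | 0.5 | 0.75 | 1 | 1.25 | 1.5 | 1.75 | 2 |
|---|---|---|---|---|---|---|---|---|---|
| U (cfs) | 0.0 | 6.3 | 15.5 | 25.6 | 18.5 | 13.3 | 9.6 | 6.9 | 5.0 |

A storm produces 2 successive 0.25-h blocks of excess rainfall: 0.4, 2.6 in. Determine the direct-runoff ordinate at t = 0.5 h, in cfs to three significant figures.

Q ≈ 22.6 cfs

By discrete convolution, Q_j = Σ (P_i / 1 in) · U_{j−i}.
At t = 0.5 h (j=2): Q = (0.4/1)·15.5 + (2.6/1)·6.3 = 22.6 cfs.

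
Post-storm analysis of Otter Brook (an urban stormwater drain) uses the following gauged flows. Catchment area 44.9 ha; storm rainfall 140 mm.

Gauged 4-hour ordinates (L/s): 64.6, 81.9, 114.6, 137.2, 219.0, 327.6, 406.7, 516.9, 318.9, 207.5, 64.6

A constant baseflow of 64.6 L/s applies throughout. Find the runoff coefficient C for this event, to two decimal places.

C ≈ 0.40

ΣQ_DR = 1749 L/s; V = ΣQ_DR·Δt = 2.518 × 10^7 L.
Runoff depth d = V / A = 56.09 mm.
C = d / P = 56.09 / 140 = 0.40.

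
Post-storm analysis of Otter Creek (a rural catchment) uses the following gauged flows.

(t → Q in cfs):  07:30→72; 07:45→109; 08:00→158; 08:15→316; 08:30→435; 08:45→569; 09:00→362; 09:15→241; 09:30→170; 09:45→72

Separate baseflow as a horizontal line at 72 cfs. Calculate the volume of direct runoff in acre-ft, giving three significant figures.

V ≈ 36.9 acre-ft

Direct-runoff ordinates (Q − Q_b): 0.0, 37.0, 86.0, 244.0, 363.0, 497.0, 290.0, 169.0, 98.0, 0.0 cfs.
ΣQ_DR = 1784 cfs.
With Δt = 0.25 h = 900 s, V = ΣQ_DR · Δt = 1784 × 900 = 1.61 × 10^6 ft³ = 36.9 acre-ft.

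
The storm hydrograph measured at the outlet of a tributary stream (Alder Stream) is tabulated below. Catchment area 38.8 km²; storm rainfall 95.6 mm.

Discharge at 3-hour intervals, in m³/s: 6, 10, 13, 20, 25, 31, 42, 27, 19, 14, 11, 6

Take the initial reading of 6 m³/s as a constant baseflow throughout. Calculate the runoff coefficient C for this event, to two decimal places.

ΣQ_DR = 152.0 m³/s; V = ΣQ_DR·Δt = 1.642 × 10^6 m³.
Runoff depth d = V / A = 42.31 mm.
C = d / P = 42.31 / 95.6 = 0.44.

C ≈ 0.44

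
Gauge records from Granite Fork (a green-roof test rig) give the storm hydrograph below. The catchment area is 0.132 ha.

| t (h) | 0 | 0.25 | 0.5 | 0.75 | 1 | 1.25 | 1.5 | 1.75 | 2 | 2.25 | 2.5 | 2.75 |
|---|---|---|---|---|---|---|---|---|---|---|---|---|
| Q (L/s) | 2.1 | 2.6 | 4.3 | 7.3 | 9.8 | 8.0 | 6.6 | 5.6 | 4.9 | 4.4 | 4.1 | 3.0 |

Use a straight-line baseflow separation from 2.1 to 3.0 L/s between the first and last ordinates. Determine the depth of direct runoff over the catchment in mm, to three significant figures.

Direct runoff: 0.00, 0.42, 2.04, 4.95, 7.37, 5.49, 4.01, 2.93, 2.15, 1.56, 1.18, 0.00 L/s; ΣQ_DR = 32.10 L/s.
V = ΣQ_DR · Δt = 32.10 × 900 s = 28890 L.
Over A = 0.132 ha, depth = V / A = 21.9 mm.

d ≈ 21.9 mm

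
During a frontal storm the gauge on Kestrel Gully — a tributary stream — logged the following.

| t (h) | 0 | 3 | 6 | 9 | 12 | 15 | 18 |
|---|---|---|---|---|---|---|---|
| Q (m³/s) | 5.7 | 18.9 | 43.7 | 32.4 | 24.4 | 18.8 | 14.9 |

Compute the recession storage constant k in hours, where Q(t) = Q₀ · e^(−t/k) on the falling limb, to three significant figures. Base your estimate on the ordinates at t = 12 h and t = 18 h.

k ≈ 12.2 h

On the falling limb, Q drops from 24.4 to 14.9 m³/s between t = 12 h and t = 18 h (Δt = 6 h).
k = −Δt / ln(Q₂/Q₁) = −6 / ln(14.9/24.4) = 12.2 h.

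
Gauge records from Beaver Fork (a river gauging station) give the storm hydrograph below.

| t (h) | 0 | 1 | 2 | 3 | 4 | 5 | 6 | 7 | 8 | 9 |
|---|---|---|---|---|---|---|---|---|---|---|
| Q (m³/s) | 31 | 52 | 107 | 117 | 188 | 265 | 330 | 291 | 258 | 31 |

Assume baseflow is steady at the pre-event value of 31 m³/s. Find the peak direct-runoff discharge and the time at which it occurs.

Subtracting baseflow gives direct-runoff ordinates: 0.0, 21.0, 76.0, 86.0, 157.0, 234.0, 299.0, 260.0, 227.0, 0.0 m³/s.
The maximum is 299.0 m³/s, occurring at the reading for t = 6 h.

Q_p = 299.0 m³/s at t = 6 h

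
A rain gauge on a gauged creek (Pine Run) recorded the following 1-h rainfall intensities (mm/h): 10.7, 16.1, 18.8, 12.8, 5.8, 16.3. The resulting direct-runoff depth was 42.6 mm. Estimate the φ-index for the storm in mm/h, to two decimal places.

φ ≈ 6.42 mm/h

Only the 5 blocks with intensity above φ contribute runoff: 10.7, 16.1, 18.8, 12.8, 16.3 mm/h.
Σ(I−φ)·Δt = d  ⇒  (10.7+16.1+18.8+12.8+16.3 − 5φ)·1 = 42.6
φ = (74.70 − 42.6/1) / 5 = 6.42 mm/h.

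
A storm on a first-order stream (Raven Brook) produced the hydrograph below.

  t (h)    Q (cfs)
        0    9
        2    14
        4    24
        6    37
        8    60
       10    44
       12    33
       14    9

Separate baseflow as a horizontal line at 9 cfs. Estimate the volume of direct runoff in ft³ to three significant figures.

Direct-runoff ordinates (Q − Q_b): 0.0, 5.0, 15.0, 28.0, 51.0, 35.0, 24.0, 0.0 cfs.
ΣQ_DR = 158.0 cfs.
With Δt = 2 h = 7200 s, V = ΣQ_DR · Δt = 158.0 × 7200 = 1.14 × 10^6 ft³.

V ≈ 1.14 × 10^6 ft³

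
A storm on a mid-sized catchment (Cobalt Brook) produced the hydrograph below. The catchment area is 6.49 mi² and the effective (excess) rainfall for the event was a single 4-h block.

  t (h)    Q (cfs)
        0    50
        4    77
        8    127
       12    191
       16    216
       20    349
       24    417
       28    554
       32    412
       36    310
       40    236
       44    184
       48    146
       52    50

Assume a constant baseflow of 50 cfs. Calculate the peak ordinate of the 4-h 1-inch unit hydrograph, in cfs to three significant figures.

U_p ≈ 201 cfs

Direct runoff: 0.0, 27.0, 77.0, 141.0, 166.0, 299.0, 367.0, 504.0, 362.0, 260.0, 186.0, 134.0, 96.0, 0.0 cfs; ΣQ_DR = 2619 cfs, peak = 504.0 cfs.
Runoff depth d = ΣQ_DR·Δt / A = 2619 × 14400 / (6.49 mi²) = 2.501 in.
The 1-inch UH is the DRH scaled by (1 in)/d, so U_p = 504.0 × 1/2.501 = 201 cfs.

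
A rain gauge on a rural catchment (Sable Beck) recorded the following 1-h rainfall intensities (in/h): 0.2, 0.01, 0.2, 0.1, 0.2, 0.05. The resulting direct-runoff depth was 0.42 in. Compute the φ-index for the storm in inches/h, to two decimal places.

Only the 4 blocks with intensity above φ contribute runoff: 0.2, 0.2, 0.1, 0.2 in/h.
Σ(I−φ)·Δt = d  ⇒  (0.2+0.2+0.1+0.2 − 4φ)·1 = 0.42
φ = (0.7000 − 0.42/1) / 4 = 0.07 in/h.

φ ≈ 0.07 in/h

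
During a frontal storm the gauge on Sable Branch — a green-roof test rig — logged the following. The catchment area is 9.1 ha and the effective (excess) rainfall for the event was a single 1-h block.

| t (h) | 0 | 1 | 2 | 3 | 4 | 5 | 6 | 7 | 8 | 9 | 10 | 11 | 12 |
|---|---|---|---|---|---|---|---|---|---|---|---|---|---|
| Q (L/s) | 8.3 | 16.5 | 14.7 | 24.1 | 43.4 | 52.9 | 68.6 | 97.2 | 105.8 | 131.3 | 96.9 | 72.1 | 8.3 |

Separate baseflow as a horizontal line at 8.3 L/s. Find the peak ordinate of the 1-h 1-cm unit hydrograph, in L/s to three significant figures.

Direct runoff: 0.0, 8.2, 6.4, 15.8, 35.1, 44.6, 60.3, 88.9, 97.5, 123.0, 88.6, 63.8, 0.0 L/s; ΣQ_DR = 632.2 L/s, peak = 123.0 L/s.
Runoff depth d = ΣQ_DR·Δt / A = 632.2 × 3600 / (9.1 ha) = 25.01 mm.
The 1-cm UH is the DRH scaled by (10 mm)/d, so U_p = 123.0 × 10/25.01 = 49.2 L/s.

U_p ≈ 49.2 L/s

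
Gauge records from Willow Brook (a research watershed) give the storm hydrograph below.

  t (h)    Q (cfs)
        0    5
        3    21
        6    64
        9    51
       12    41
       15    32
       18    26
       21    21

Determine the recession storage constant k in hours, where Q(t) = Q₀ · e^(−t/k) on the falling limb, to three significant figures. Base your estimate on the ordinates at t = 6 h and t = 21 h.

On the falling limb, Q drops from 64 to 21 cfs between t = 6 h and t = 21 h (Δt = 15 h).
k = −Δt / ln(Q₂/Q₁) = −15 / ln(21/64) = 13.5 h.

k ≈ 13.5 h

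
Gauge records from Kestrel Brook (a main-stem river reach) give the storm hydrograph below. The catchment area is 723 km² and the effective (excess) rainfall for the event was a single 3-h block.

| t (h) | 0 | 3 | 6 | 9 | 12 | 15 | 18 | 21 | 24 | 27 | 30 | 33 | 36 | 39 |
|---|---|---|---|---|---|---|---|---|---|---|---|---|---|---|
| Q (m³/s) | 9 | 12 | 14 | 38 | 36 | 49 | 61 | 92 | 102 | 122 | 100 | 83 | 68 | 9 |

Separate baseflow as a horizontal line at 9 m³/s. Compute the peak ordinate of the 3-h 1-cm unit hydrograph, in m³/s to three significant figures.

U_p ≈ 113 m³/s

Direct runoff: 0.0, 3.0, 5.0, 29.0, 27.0, 40.0, 52.0, 83.0, 93.0, 113.0, 91.0, 74.0, 59.0, 0.0 m³/s; ΣQ_DR = 669.0 m³/s, peak = 113.0 m³/s.
Runoff depth d = ΣQ_DR·Δt / A = 669.0 × 10800 / (723 km²) = 9.993 mm.
The 1-cm UH is the DRH scaled by (10 mm)/d, so U_p = 113.0 × 10/9.993 = 113 m³/s.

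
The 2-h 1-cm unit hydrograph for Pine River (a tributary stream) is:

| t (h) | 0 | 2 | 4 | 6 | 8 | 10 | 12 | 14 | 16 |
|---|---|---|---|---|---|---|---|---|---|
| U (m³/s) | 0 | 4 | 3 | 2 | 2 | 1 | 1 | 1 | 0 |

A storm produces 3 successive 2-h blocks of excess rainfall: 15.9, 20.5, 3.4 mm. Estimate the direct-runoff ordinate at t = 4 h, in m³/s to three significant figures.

Q ≈ 13.0 m³/s

By discrete convolution, Q_j = Σ (P_i / 10 mm) · U_{j−i}.
At t = 4 h (j=2): Q = (15.9/10)·3 + (20.5/10)·4 + (3.4/10)·0 = 13.0 m³/s.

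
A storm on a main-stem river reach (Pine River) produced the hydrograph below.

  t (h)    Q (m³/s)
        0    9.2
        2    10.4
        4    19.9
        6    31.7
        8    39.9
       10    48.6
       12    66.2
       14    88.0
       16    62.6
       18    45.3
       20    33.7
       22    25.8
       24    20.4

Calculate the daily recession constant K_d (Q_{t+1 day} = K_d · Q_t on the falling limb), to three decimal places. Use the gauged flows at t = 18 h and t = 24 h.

K_d ≈ 0.041

Between t = 18 h and t = 24 h the flow falls from 45.3 to 20.4 m³/s over 3×2 h = 6 h.
Per-interval ratio K = (20.4/45.3)^(1/3) = 0.7665; K_d = K^(24/2) = 0.041.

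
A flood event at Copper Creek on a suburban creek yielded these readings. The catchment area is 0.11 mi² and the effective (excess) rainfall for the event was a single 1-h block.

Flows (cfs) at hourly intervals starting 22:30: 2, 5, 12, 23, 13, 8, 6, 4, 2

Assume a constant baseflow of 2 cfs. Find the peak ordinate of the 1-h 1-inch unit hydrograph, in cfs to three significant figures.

Direct runoff: 0.0, 3.0, 10.0, 21.0, 11.0, 6.0, 4.0, 2.0, 0.0 cfs; ΣQ_DR = 57.00 cfs, peak = 21.0 cfs.
Runoff depth d = ΣQ_DR·Δt / A = 57.00 × 3600 / (0.11 mi²) = 0.8030 in.
The 1-inch UH is the DRH scaled by (1 in)/d, so U_p = 21.0 × 1/0.8030 = 26.2 cfs.

U_p ≈ 26.2 cfs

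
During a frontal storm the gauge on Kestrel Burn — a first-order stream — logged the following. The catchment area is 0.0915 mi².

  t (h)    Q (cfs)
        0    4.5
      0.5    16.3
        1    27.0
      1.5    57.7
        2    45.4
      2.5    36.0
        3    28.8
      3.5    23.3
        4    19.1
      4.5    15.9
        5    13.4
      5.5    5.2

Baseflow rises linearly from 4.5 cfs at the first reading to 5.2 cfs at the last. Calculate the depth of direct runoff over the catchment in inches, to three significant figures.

d ≈ 1.98 in

Direct runoff: 0.00, 11.74, 22.37, 53.01, 40.65, 31.18, 23.92, 18.35, 14.09, 10.83, 8.26, 0.00 cfs; ΣQ_DR = 234.4 cfs.
V = ΣQ_DR · Δt = 234.4 × 1800 s = 4.219 × 10^5 ft³.
Over A = 0.0915 mi², depth = V / A = 1.98 in.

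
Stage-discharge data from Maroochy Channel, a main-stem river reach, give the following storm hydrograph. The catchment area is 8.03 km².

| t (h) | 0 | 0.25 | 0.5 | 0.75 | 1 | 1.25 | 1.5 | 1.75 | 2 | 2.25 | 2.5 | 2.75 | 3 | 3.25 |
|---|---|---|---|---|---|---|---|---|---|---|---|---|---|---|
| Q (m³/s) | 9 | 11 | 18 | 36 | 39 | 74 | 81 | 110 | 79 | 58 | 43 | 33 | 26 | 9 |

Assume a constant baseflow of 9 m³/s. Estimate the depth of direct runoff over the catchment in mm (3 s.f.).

d ≈ 56.0 mm

Direct runoff: 0.0, 2.0, 9.0, 27.0, 30.0, 65.0, 72.0, 101.0, 70.0, 49.0, 34.0, 24.0, 17.0, 0.0 m³/s; ΣQ_DR = 500.0 m³/s.
V = ΣQ_DR · Δt = 500.0 × 900 s = 4.500 × 10^5 m³.
Over A = 8.03 km², depth = V / A = 56.0 mm.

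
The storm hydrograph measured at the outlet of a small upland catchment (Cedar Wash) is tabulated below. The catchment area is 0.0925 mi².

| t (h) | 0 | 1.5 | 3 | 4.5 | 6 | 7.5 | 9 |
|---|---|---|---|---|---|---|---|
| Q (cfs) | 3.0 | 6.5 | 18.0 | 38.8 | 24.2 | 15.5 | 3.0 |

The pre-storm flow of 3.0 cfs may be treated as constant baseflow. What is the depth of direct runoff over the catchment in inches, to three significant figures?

d ≈ 2.21 in

Direct runoff: 0.0, 3.5, 15.0, 35.8, 21.2, 12.5, 0.0 cfs; ΣQ_DR = 88.00 cfs.
V = ΣQ_DR · Δt = 88.00 × 5400 s = 4.752 × 10^5 ft³.
Over A = 0.0925 mi², depth = V / A = 2.21 in.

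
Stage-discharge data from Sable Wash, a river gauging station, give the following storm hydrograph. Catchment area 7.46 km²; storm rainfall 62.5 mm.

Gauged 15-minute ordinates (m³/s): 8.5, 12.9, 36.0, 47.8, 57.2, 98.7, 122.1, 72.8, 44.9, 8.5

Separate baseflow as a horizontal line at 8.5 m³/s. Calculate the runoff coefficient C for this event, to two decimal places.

C ≈ 0.82

ΣQ_DR = 424.4 m³/s; V = ΣQ_DR·Δt = 3.820 × 10^5 m³.
Runoff depth d = V / A = 51.20 mm.
C = d / P = 51.20 / 62.5 = 0.82.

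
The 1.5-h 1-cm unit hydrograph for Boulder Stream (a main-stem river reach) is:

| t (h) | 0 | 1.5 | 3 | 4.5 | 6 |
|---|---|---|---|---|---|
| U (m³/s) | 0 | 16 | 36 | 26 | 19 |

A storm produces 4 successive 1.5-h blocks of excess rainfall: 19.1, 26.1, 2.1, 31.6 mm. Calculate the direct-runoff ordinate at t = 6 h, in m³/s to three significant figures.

By discrete convolution, Q_j = Σ (P_i / 10 mm) · U_{j−i}.
At t = 6 h (j=4): Q = (19.1/10)·19 + (26.1/10)·26 + (2.1/10)·36 + (31.6/10)·16 = 162 m³/s.

Q ≈ 162 m³/s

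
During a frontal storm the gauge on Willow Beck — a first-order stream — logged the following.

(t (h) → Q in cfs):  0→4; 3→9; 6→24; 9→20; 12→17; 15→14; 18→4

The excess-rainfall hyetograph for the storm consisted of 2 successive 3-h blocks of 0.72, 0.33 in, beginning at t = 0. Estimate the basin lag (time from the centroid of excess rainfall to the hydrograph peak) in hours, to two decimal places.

Centroid of excess rainfall: t_c = Σ P_i·t̄_i / ΣP_i = 2.4429 h (block centres at 1.5, 4.5 h).
Hydrograph peak occurs at t = 6 h, so basin lag t_L = 6 − 2.4429 = 3.56 h.

t_L ≈ 3.56 h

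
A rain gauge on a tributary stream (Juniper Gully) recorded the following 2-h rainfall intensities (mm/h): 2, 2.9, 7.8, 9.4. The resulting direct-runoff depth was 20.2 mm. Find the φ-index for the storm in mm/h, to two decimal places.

φ ≈ 3.55 mm/h

Only the 2 blocks with intensity above φ contribute runoff: 7.8, 9.4 mm/h.
Σ(I−φ)·Δt = d  ⇒  (7.8+9.4 − 2φ)·2 = 20.2
φ = (17.20 − 20.2/2) / 2 = 3.55 mm/h.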